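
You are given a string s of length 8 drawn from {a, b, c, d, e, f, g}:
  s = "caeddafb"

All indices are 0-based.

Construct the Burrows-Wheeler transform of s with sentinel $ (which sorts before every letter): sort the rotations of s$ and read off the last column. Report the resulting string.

bcdf$deaa

rank  rotation   last
    0  $caeddafb  b
    1  aeddafb$c  c
    2  afb$caedd  d
    3  b$caeddaf  f
    4  caeddafb$  $
    5  dafb$caed  d
    6  ddafb$cae  e
    7  eddafb$ca  a
    8  fb$caedda  a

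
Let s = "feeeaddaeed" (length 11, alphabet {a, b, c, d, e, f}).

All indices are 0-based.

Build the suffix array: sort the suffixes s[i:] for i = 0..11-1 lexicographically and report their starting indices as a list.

sorted suffixes:
  #0 SA[0]=4  'addaeed'
  #1 SA[1]=7  'aeed'
  #2 SA[2]=10  'd'
  #3 SA[3]=6  'daeed'
  #4 SA[4]=5  'ddaeed'
  #5 SA[5]=3  'eaddaeed'
  #6 SA[6]=9  'ed'
  #7 SA[7]=2  'eeaddaeed'
  #8 SA[8]=8  'eed'
  #9 SA[9]=1  'eeeaddaeed'
  #10 SA[10]=0  'feeeaddaeed'

[4, 7, 10, 6, 5, 3, 9, 2, 8, 1, 0]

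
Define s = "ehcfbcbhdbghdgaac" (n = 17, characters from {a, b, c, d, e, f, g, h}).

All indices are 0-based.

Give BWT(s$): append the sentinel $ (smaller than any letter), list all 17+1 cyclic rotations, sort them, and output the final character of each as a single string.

rank  rotation            last
    0  $ehcfbcbhdbghdgaac  c
    1  aac$ehcfbcbhdbghdg  g
    2  ac$ehcfbcbhdbghdga  a
    3  bcbhdbghdgaac$ehcf  f
    4  bghdgaac$ehcfbcbhd  d
    5  bhdbghdgaac$ehcfbc  c
    6  c$ehcfbcbhdbghdgaa  a
    7  cbhdbghdgaac$ehcfb  b
    8  cfbcbhdbghdgaac$eh  h
    9  dbghdgaac$ehcfbcbh  h
   10  dgaac$ehcfbcbhdbgh  h
   11  ehcfbcbhdbghdgaac$  $
   12  fbcbhdbghdgaac$ehc  c
   13  gaac$ehcfbcbhdbghd  d
   14  ghdgaac$ehcfbcbhdb  b
   15  hcfbcbhdbghdgaac$e  e
   16  hdbghdgaac$ehcfbcb  b
   17  hdgaac$ehcfbcbhdbg  g

cgafdcabhhh$cdbebg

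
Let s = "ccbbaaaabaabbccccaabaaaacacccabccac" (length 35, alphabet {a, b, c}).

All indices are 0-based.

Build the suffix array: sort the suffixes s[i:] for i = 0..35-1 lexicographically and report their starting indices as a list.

[4, 20, 5, 21, 17, 6, 9, 22, 18, 7, 10, 29, 33, 23, 25, 3, 19, 8, 2, 11, 30, 12, 34, 16, 28, 32, 24, 1, 15, 27, 31, 0, 14, 26, 13]

rank→(start, suffix):
  0 → (4, 'aaaabaabbccccaabaaaacacccabccac')
  1 → (20, 'aaaacacccabccac')
  2 → (5, 'aaabaabbccccaabaaaacacccabccac')
  3 → (21, 'aaacacccabccac')
  4 → (17, 'aabaaaacacccabccac')
  5 → (6, 'aabaabbccccaabaaaacacccabccac')
  6 → (9, 'aabbccccaabaaaacacccabccac')
  7 → (22, 'aacacccabccac')
  8 → (18, 'abaaaacacccabccac')
  9 → (7, 'abaabbccccaabaaaacacccabccac')
  10 → (10, 'abbccccaabaaaacacccabccac')
  11 → (29, 'abccac')
  12 → (33, 'ac')
  13 → (23, 'acacccabccac')
  14 → (25, 'acccabccac')
  15 → (3, 'baaaabaabbccccaabaaaacacccabccac')
  16 → (19, 'baaaacacccabccac')
  17 → (8, 'baabbccccaabaaaacacccabccac')
  18 → (2, 'bbaaaabaabbccccaabaaaacacccabccac')
  19 → (11, 'bbccccaabaaaacacccabccac')
  20 → (30, 'bccac')
  21 → (12, 'bccccaabaaaacacccabccac')
  22 → (34, 'c')
  23 → (16, 'caabaaaacacccabccac')
  24 → (28, 'cabccac')
  25 → (32, 'cac')
  26 → (24, 'cacccabccac')
  27 → (1, 'cbbaaaabaabbccccaabaaaacacccabccac')
  28 → (15, 'ccaabaaaacacccabccac')
  29 → (27, 'ccabccac')
  30 → (31, 'ccac')
  31 → (0, 'ccbbaaaabaabbccccaabaaaacacccabccac')
  32 → (14, 'cccaabaaaacacccabccac')
  33 → (26, 'cccabccac')
  34 → (13, 'ccccaabaaaacacccabccac')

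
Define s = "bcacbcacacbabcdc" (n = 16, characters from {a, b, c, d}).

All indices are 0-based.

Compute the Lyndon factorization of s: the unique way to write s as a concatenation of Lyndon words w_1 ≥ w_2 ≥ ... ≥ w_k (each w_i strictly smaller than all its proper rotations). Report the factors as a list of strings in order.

emit factor 1: 'bc' (i=0, period=2)
emit factor 2: 'acbc' (i=2, period=4)
emit factor 3: 'acacb' (i=6, period=5)
emit factor 4: 'abcdc' (i=11, period=5)

["bc", "acbc", "acacb", "abcdc"]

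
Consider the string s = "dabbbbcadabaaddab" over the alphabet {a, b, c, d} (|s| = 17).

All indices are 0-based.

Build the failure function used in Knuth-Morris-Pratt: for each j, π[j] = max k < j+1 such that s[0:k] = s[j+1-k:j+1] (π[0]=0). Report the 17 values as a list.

[0, 0, 0, 0, 0, 0, 0, 0, 1, 2, 3, 0, 0, 1, 1, 2, 3]

π[0] = 0
j=1 s[j]='a': π[1]=0 (border '')
j=2 s[j]='b': π[2]=0 (border '')
j=3 s[j]='b': π[3]=0 (border '')
j=4 s[j]='b': π[4]=0 (border '')
j=5 s[j]='b': π[5]=0 (border '')
j=6 s[j]='c': π[6]=0 (border '')
j=7 s[j]='a': π[7]=0 (border '')
j=8 s[j]='d': π[8]=1 (border 'd')
j=9 s[j]='a': π[9]=2 (border 'da')
j=10 s[j]='b': π[10]=3 (border 'dab')
j=11 s[j]='a': k: 3→0; π[11]=0 (border '')
j=12 s[j]='a': π[12]=0 (border '')
j=13 s[j]='d': π[13]=1 (border 'd')
j=14 s[j]='d': k: 1→0; π[14]=1 (border 'd')
j=15 s[j]='a': π[15]=2 (border 'da')
j=16 s[j]='b': π[16]=3 (border 'dab')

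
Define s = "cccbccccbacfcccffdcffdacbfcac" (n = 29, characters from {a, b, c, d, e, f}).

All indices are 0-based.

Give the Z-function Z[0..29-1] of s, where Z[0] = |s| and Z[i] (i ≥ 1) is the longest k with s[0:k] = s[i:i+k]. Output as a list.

Z[0]=29
i=1: fresh scan; Z[1]=2 grow→box=[1,3)
i=2: min(r-i=1, Z[1]=2)=1; Z[2]=1
i=3: fresh scan; Z[3]=0
i=4: fresh scan; Z[4]=3 grow→box=[4,7)
i=5: min(r-i=2, Z[1]=2)=2; Z[5]=4 grow→box=[5,9)
i=6: min(r-i=3, Z[1]=2)=2; Z[6]=2
i=7: min(r-i=2, Z[2]=1)=1; Z[7]=1
i=8: min(r-i=1, Z[3]=0)=0; Z[8]=0
i=9: fresh scan; Z[9]=0
i=10: fresh scan; Z[10]=1 grow→box=[10,11)
i=11: fresh scan; Z[11]=0
i=12: fresh scan; Z[12]=3 grow→box=[12,15)
i=13: min(r-i=2, Z[1]=2)=2; Z[13]=2
i=14: min(r-i=1, Z[2]=1)=1; Z[14]=1
i=15: fresh scan; Z[15]=0
i=16: fresh scan; Z[16]=0
i=17: fresh scan; Z[17]=0
i=18: fresh scan; Z[18]=1 grow→box=[18,19)
i=19: fresh scan; Z[19]=0
i=20: fresh scan; Z[20]=0
i=21: fresh scan; Z[21]=0
i=22: fresh scan; Z[22]=0
i=23: fresh scan; Z[23]=1 grow→box=[23,24)
i=24: fresh scan; Z[24]=0
i=25: fresh scan; Z[25]=0
i=26: fresh scan; Z[26]=1 grow→box=[26,27)
i=27: fresh scan; Z[27]=0
i=28: fresh scan; Z[28]=1 grow→box=[28,29)

[29, 2, 1, 0, 3, 4, 2, 1, 0, 0, 1, 0, 3, 2, 1, 0, 0, 0, 1, 0, 0, 0, 0, 1, 0, 0, 1, 0, 1]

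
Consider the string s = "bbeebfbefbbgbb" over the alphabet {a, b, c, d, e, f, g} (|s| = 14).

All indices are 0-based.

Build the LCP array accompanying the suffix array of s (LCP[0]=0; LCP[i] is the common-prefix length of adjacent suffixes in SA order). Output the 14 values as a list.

[0, 1, 2, 2, 1, 2, 1, 1, 0, 1, 1, 0, 2, 0]

rank→(start, suffix):
  0 → (13, 'b')
  1 → (12, 'bb')
  2 → (0, 'bbeebfbefbbgbb')
  3 → (9, 'bbgbb')
  4 → (1, 'beebfbefbbgbb')
  5 → (6, 'befbbgbb')
  6 → (4, 'bfbefbbgbb')
  7 → (10, 'bgbb')
  8 → (3, 'ebfbefbbgbb')
  9 → (2, 'eebfbefbbgbb')
  10 → (7, 'efbbgbb')
  11 → (8, 'fbbgbb')
  12 → (5, 'fbefbbgbb')
  13 → (11, 'gbb')

SA = [13, 12, 0, 9, 1, 6, 4, 10, 3, 2, 7, 8, 5, 11]
[i] adj suffixes → lcp
  [1] 13/12 → 1 ('b')
  [2] 12/0 → 2 ('bb')
  [3] 0/9 → 2 ('bb')
  [4] 9/1 → 1 ('b')
  [5] 1/6 → 2 ('be')
  [6] 6/4 → 1 ('b')
  [7] 4/10 → 1 ('b')
  [8] 10/3 → 0 ('')
  [9] 3/2 → 1 ('e')
  [10] 2/7 → 1 ('e')
  [11] 7/8 → 0 ('')
  [12] 8/5 → 2 ('fb')
  [13] 5/11 → 0 ('')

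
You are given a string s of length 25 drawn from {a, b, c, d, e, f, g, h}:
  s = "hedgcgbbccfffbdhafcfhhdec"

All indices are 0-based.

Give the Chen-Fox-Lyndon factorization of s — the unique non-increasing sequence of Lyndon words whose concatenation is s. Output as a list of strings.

emit factor 1: 'h' (i=0, period=1)
emit factor 2: 'e' (i=1, period=1)
emit factor 3: 'dg' (i=2, period=2)
emit factor 4: 'cg' (i=4, period=2)
emit factor 5: 'bbccfffbdh' (i=6, period=10)
emit factor 6: 'afcfhhdec' (i=16, period=9)

["h", "e", "dg", "cg", "bbccfffbdh", "afcfhhdec"]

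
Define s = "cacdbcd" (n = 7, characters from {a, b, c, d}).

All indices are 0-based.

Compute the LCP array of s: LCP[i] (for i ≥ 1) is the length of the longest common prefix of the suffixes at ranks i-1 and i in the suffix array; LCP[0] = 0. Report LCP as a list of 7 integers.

sorted suffixes:
  #0 SA[0]=1  'acdbcd'
  #1 SA[1]=4  'bcd'
  #2 SA[2]=0  'cacdbcd'
  #3 SA[3]=5  'cd'
  #4 SA[4]=2  'cdbcd'
  #5 SA[5]=6  'd'
  #6 SA[6]=3  'dbcd'

SA = [1, 4, 0, 5, 2, 6, 3]
[i] adj suffixes → lcp
  [1] 1/4 → 0 ('')
  [2] 4/0 → 0 ('')
  [3] 0/5 → 1 ('c')
  [4] 5/2 → 2 ('cd')
  [5] 2/6 → 0 ('')
  [6] 6/3 → 1 ('d')

[0, 0, 0, 1, 2, 0, 1]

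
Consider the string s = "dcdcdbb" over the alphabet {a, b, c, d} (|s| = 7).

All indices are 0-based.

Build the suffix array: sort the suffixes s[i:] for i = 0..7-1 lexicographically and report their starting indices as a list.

rank | idx | suffix
   0 |   6 | b
   1 |   5 | bb
   2 |   3 | cdbb
   3 |   1 | cdcdbb
   4 |   4 | dbb
   5 |   2 | dcdbb
   6 |   0 | dcdcdbb

[6, 5, 3, 1, 4, 2, 0]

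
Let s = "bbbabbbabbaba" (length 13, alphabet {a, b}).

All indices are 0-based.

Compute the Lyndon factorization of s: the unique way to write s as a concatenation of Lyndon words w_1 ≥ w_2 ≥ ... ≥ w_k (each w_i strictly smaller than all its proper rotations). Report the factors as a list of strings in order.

emit factor 1: 'b' (i=0, period=1)
emit factor 2: 'b' (i=1, period=1)
emit factor 3: 'b' (i=2, period=1)
emit factor 4: 'abbb' (i=3, period=4)
emit factor 5: 'abb' (i=7, period=3)
emit factor 6: 'ab' (i=10, period=2)
emit factor 7: 'a' (i=12, period=1)

["b", "b", "b", "abbb", "abb", "ab", "a"]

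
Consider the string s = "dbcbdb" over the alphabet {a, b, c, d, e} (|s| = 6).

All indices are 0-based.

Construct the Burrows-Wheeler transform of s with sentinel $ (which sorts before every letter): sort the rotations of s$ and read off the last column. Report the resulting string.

rank  rotation last
    0  $dbcbdb  b
    1  b$dbcbd  d
    2  bcbdb$d  d
    3  bdb$dbc  c
    4  cbdb$db  b
    5  db$dbcb  b
    6  dbcbdb$  $

bddcbb$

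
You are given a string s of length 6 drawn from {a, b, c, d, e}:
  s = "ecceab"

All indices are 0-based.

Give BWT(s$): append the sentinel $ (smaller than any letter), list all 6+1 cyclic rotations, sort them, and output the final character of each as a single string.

rank  rotation last
    0  $ecceab  b
    1  ab$ecce  e
    2  b$eccea  a
    3  cceab$e  e
    4  ceab$ec  c
    5  eab$ecc  c
    6  ecceab$  $

beaecc$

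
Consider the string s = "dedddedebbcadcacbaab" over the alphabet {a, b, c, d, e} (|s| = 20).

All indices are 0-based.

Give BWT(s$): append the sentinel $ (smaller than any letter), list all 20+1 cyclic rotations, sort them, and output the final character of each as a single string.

rank  rotation               last
    0  $dedddedebbcadcacbaab  b
    1  aab$dedddedebbcadcacb  b
    2  ab$dedddedebbcadcacba  a
    3  acbaab$dedddedebbcadc  c
    4  adcacbaab$dedddedebbc  c
    5  b$dedddedebbcadcacbaa  a
    6  baab$dedddedebbcadcac  c
    7  bbcadcacbaab$dedddede  e
    8  bcadcacbaab$dedddedeb  b
    9  cacbaab$dedddedebbcad  d
   10  cadcacbaab$dedddedebb  b
   11  cbaab$dedddedebbcadca  a
   12  dcacbaab$dedddedebbca  a
   13  dddedebbcadcacbaab$de  e
   14  ddedebbcadcacbaab$ded  d
   15  debbcadcacbaab$deddde  e
   16  dedddedebbcadcacbaab$  $
   17  dedebbcadcacbaab$dedd  d
   18  ebbcadcacbaab$deddded  d
   19  edddedebbcadcacbaab$d  d
   20  edebbcadcacbaab$deddd  d

bbaccacebdbaaede$dddd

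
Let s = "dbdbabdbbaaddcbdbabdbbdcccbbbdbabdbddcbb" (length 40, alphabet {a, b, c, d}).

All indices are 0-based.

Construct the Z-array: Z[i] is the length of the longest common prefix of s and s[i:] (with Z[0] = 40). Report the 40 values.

[40, 0, 2, 0, 0, 0, 2, 0, 0, 0, 0, 1, 1, 0, 0, 2, 0, 0, 0, 2, 0, 0, 1, 0, 0, 0, 0, 0, 0, 2, 0, 0, 0, 3, 0, 1, 1, 0, 0, 0]

Z[0]=40
i=1: fresh scan; Z[1]=0
i=2: fresh scan; Z[2]=2 extend→box=[2,4)
i=3: min(r-i=1, Z[1]=0)=0; Z[3]=0
i=4: fresh scan; Z[4]=0
i=5: fresh scan; Z[5]=0
i=6: fresh scan; Z[6]=2 extend→box=[6,8)
i=7: min(r-i=1, Z[1]=0)=0; Z[7]=0
i=8: fresh scan; Z[8]=0
i=9: fresh scan; Z[9]=0
i=10: fresh scan; Z[10]=0
i=11: fresh scan; Z[11]=1 extend→box=[11,12)
i=12: fresh scan; Z[12]=1 extend→box=[12,13)
i=13: fresh scan; Z[13]=0
i=14: fresh scan; Z[14]=0
i=15: fresh scan; Z[15]=2 extend→box=[15,17)
i=16: min(r-i=1, Z[1]=0)=0; Z[16]=0
i=17: fresh scan; Z[17]=0
i=18: fresh scan; Z[18]=0
i=19: fresh scan; Z[19]=2 extend→box=[19,21)
i=20: min(r-i=1, Z[1]=0)=0; Z[20]=0
i=21: fresh scan; Z[21]=0
i=22: fresh scan; Z[22]=1 extend→box=[22,23)
i=23: fresh scan; Z[23]=0
i=24: fresh scan; Z[24]=0
i=25: fresh scan; Z[25]=0
i=26: fresh scan; Z[26]=0
i=27: fresh scan; Z[27]=0
i=28: fresh scan; Z[28]=0
i=29: fresh scan; Z[29]=2 extend→box=[29,31)
i=30: min(r-i=1, Z[1]=0)=0; Z[30]=0
i=31: fresh scan; Z[31]=0
i=32: fresh scan; Z[32]=0
i=33: fresh scan; Z[33]=3 extend→box=[33,36)
i=34: min(r-i=2, Z[1]=0)=0; Z[34]=0
i=35: min(r-i=1, Z[2]=2)=1; Z[35]=1
i=36: fresh scan; Z[36]=1 extend→box=[36,37)
i=37: fresh scan; Z[37]=0
i=38: fresh scan; Z[38]=0
i=39: fresh scan; Z[39]=0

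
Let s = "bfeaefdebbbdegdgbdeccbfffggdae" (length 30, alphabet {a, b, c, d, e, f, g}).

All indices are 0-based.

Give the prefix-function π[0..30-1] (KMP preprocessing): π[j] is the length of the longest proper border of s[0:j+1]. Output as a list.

[0, 0, 0, 0, 0, 0, 0, 0, 1, 1, 1, 0, 0, 0, 0, 0, 1, 0, 0, 0, 0, 1, 2, 0, 0, 0, 0, 0, 0, 0]

π[0] = 0
j=1 s[j]='f': π[1]=0 (border '')
j=2 s[j]='e': π[2]=0 (border '')
j=3 s[j]='a': π[3]=0 (border '')
j=4 s[j]='e': π[4]=0 (border '')
j=5 s[j]='f': π[5]=0 (border '')
j=6 s[j]='d': π[6]=0 (border '')
j=7 s[j]='e': π[7]=0 (border '')
j=8 s[j]='b': π[8]=1 (border 'b')
j=9 s[j]='b': k: 1→0; π[9]=1 (border 'b')
j=10 s[j]='b': k: 1→0; π[10]=1 (border 'b')
j=11 s[j]='d': k: 1→0; π[11]=0 (border '')
j=12 s[j]='e': π[12]=0 (border '')
j=13 s[j]='g': π[13]=0 (border '')
j=14 s[j]='d': π[14]=0 (border '')
j=15 s[j]='g': π[15]=0 (border '')
j=16 s[j]='b': π[16]=1 (border 'b')
j=17 s[j]='d': k: 1→0; π[17]=0 (border '')
j=18 s[j]='e': π[18]=0 (border '')
j=19 s[j]='c': π[19]=0 (border '')
j=20 s[j]='c': π[20]=0 (border '')
j=21 s[j]='b': π[21]=1 (border 'b')
j=22 s[j]='f': π[22]=2 (border 'bf')
j=23 s[j]='f': k: 2→0; π[23]=0 (border '')
j=24 s[j]='f': π[24]=0 (border '')
j=25 s[j]='g': π[25]=0 (border '')
j=26 s[j]='g': π[26]=0 (border '')
j=27 s[j]='d': π[27]=0 (border '')
j=28 s[j]='a': π[28]=0 (border '')
j=29 s[j]='e': π[29]=0 (border '')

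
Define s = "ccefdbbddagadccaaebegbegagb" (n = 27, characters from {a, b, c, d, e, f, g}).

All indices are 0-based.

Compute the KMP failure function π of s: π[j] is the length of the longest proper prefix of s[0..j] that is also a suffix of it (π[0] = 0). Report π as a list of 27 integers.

π[0] = 0
j=1 s[j]='c': π[1]=1 (border 'c')
j=2 s[j]='e': k: 1→0; π[2]=0 (border '')
j=3 s[j]='f': π[3]=0 (border '')
j=4 s[j]='d': π[4]=0 (border '')
j=5 s[j]='b': π[5]=0 (border '')
j=6 s[j]='b': π[6]=0 (border '')
j=7 s[j]='d': π[7]=0 (border '')
j=8 s[j]='d': π[8]=0 (border '')
j=9 s[j]='a': π[9]=0 (border '')
j=10 s[j]='g': π[10]=0 (border '')
j=11 s[j]='a': π[11]=0 (border '')
j=12 s[j]='d': π[12]=0 (border '')
j=13 s[j]='c': π[13]=1 (border 'c')
j=14 s[j]='c': π[14]=2 (border 'cc')
j=15 s[j]='a': k: 2→1→0; π[15]=0 (border '')
j=16 s[j]='a': π[16]=0 (border '')
j=17 s[j]='e': π[17]=0 (border '')
j=18 s[j]='b': π[18]=0 (border '')
j=19 s[j]='e': π[19]=0 (border '')
j=20 s[j]='g': π[20]=0 (border '')
j=21 s[j]='b': π[21]=0 (border '')
j=22 s[j]='e': π[22]=0 (border '')
j=23 s[j]='g': π[23]=0 (border '')
j=24 s[j]='a': π[24]=0 (border '')
j=25 s[j]='g': π[25]=0 (border '')
j=26 s[j]='b': π[26]=0 (border '')

[0, 1, 0, 0, 0, 0, 0, 0, 0, 0, 0, 0, 0, 1, 2, 0, 0, 0, 0, 0, 0, 0, 0, 0, 0, 0, 0]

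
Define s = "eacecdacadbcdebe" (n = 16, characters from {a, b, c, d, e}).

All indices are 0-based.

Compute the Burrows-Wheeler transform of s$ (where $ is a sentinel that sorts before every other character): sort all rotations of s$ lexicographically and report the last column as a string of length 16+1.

rank  rotation           last
    0  $eacecdacadbcdebe  e
    1  acadbcdebe$eacecd  d
    2  acecdacadbcdebe$e  e
    3  adbcdebe$eacecdac  c
    4  bcdebe$eacecdacad  d
    5  be$eacecdacadbcde  e
    6  cadbcdebe$eacecda  a
    7  cdacadbcdebe$eace  e
    8  cdebe$eacecdacadb  b
    9  cecdacadbcdebe$ea  a
   10  dacadbcdebe$eacec  c
   11  dbcdebe$eacecdaca  a
   12  debe$eacecdacadbc  c
   13  e$eacecdacadbcdeb  b
   14  eacecdacadbcdebe$  $
   15  ebe$eacecdacadbcd  d
   16  ecdacadbcdebe$eac  c

edecdeaebacacb$dc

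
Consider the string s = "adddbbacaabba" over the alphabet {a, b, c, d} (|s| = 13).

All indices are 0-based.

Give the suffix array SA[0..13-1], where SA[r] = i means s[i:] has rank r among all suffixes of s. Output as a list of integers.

rank | idx | suffix
   0 |  12 | a
   1 |   8 | aabba
   2 |   9 | abba
   3 |   6 | acaabba
   4 |   0 | adddbbacaabba
   5 |  11 | ba
   6 |   5 | bacaabba
   7 |  10 | bba
   8 |   4 | bbacaabba
   9 |   7 | caabba
  10 |   3 | dbbacaabba
  11 |   2 | ddbbacaabba
  12 |   1 | dddbbacaabba

[12, 8, 9, 6, 0, 11, 5, 10, 4, 7, 3, 2, 1]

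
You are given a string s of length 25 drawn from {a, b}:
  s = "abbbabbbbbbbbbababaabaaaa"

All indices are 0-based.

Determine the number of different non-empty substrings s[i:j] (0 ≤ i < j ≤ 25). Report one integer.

246

rank→(start, suffix):
  0 → (24, 'a')
  1 → (23, 'aa')
  2 → (22, 'aaa')
  3 → (21, 'aaaa')
  4 → (18, 'aabaaaa')
  5 → (19, 'abaaaa')
  6 → (16, 'abaabaaaa')
  7 → (14, 'ababaabaaaa')
  8 → (0, 'abbbabbbbbbbbbababaabaaaa')
  9 → (4, 'abbbbbbbbbababaabaaaa')
  10 → (20, 'baaaa')
  11 → (17, 'baabaaaa')
  12 → (15, 'babaabaaaa')
  13 → (13, 'bababaabaaaa')
  14 → (3, 'babbbbbbbbbababaabaaaa')
  15 → (12, 'bbababaabaaaa')
  16 → (2, 'bbabbbbbbbbbababaabaaaa')
  17 → (11, 'bbbababaabaaaa')
  18 → (1, 'bbbabbbbbbbbbababaabaaaa')
  19 → (10, 'bbbbababaabaaaa')
  20 → (9, 'bbbbbababaabaaaa')
  21 → (8, 'bbbbbbababaabaaaa')
  22 → (7, 'bbbbbbbababaabaaaa')
  23 → (6, 'bbbbbbbbababaabaaaa')
  24 → (5, 'bbbbbbbbbababaabaaaa')

SA = [24, 23, 22, 21, 18, 19, 16, 14, 0, 4, 20, 17, 15, 13, 3, 12, 2, 11, 1, 10, 9, 8, 7, 6, 5]
rank  pair      lcp
   1  s[24:],s[23:]  1  'a'
   2  s[23:],s[22:]  2  'aa'
   3  s[22:],s[21:]  3  'aaa'
   4  s[21:],s[18:]  2  'aa'
   5  s[18:],s[19:]  1  'a'
   6  s[19:],s[16:]  4  'abaa'
   7  s[16:],s[14:]  3  'aba'
   8  s[14:],s[0:]  2  'ab'
   9  s[0:],s[4:]  4  'abbb'
  10  s[4:],s[20:]  0  ''
  11  s[20:],s[17:]  3  'baa'
  12  s[17:],s[15:]  2  'ba'
  13  s[15:],s[13:]  4  'baba'
  14  s[13:],s[3:]  3  'bab'
  15  s[3:],s[12:]  1  'b'
  16  s[12:],s[2:]  4  'bbab'
  17  s[2:],s[11:]  2  'bb'
  18  s[11:],s[1:]  5  'bbbab'
  19  s[1:],s[10:]  3  'bbb'
  20  s[10:],s[9:]  4  'bbbb'
  21  s[9:],s[8:]  5  'bbbbb'
  22  s[8:],s[7:]  6  'bbbbbb'
  23  s[7:],s[6:]  7  'bbbbbbb'
  24  s[6:],s[5:]  8  'bbbbbbbb'

n(n+1)/2 = 25·26/2 = 325
Σ LCP = 0 + 1 + 2 + 3 + 2 + 1 + 4 + 3 + 2 + 4 + 0 + 3 + 2 + 4 + 3 + 1 + 4 + 2 + 5 + 3 + 4 + 5 + 6 + 7 + 8 = 79
distinct = 325 − 79 = 246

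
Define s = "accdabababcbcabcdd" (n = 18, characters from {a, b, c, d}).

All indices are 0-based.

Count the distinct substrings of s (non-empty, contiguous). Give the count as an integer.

sorted suffixes:
  #0 SA[0]=4  'abababcbcabcdd'
  #1 SA[1]=6  'ababcbcabcdd'
  #2 SA[2]=8  'abcbcabcdd'
  #3 SA[3]=13  'abcdd'
  #4 SA[4]=0  'accdabababcbcabcdd'
  #5 SA[5]=5  'bababcbcabcdd'
  #6 SA[6]=7  'babcbcabcdd'
  #7 SA[7]=11  'bcabcdd'
  #8 SA[8]=9  'bcbcabcdd'
  #9 SA[9]=14  'bcdd'
  #10 SA[10]=12  'cabcdd'
  #11 SA[11]=10  'cbcabcdd'
  #12 SA[12]=1  'ccdabababcbcabcdd'
  #13 SA[13]=2  'cdabababcbcabcdd'
  #14 SA[14]=15  'cdd'
  #15 SA[15]=17  'd'
  #16 SA[16]=3  'dabababcbcabcdd'
  #17 SA[17]=16  'dd'

SA = [4, 6, 8, 13, 0, 5, 7, 11, 9, 14, 12, 10, 1, 2, 15, 17, 3, 16]
rank  pair      lcp
   1  s[4:],s[6:]  4  'abab'
   2  s[6:],s[8:]  2  'ab'
   3  s[8:],s[13:]  3  'abc'
   4  s[13:],s[0:]  1  'a'
   5  s[0:],s[5:]  0  ''
   6  s[5:],s[7:]  3  'bab'
   7  s[7:],s[11:]  1  'b'
   8  s[11:],s[9:]  2  'bc'
   9  s[9:],s[14:]  2  'bc'
  10  s[14:],s[12:]  0  ''
  11  s[12:],s[10:]  1  'c'
  12  s[10:],s[1:]  1  'c'
  13  s[1:],s[2:]  1  'c'
  14  s[2:],s[15:]  2  'cd'
  15  s[15:],s[17:]  0  ''
  16  s[17:],s[3:]  1  'd'
  17  s[3:],s[16:]  1  'd'

n(n+1)/2 = 18·19/2 = 171
Σ LCP = 0 + 4 + 2 + 3 + 1 + 0 + 3 + 1 + 2 + 2 + 0 + 1 + 1 + 1 + 2 + 0 + 1 + 1 = 25
distinct = 171 − 25 = 146

146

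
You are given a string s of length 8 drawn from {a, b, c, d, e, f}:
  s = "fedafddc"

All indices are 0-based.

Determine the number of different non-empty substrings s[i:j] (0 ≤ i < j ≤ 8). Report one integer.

sorted suffixes:
  #0 SA[0]=3  'afddc'
  #1 SA[1]=7  'c'
  #2 SA[2]=2  'dafddc'
  #3 SA[3]=6  'dc'
  #4 SA[4]=5  'ddc'
  #5 SA[5]=1  'edafddc'
  #6 SA[6]=4  'fddc'
  #7 SA[7]=0  'fedafddc'

SA = [3, 7, 2, 6, 5, 1, 4, 0]
i: (SA[i-1],SA[i]) lcp shared
  1: (3,7) 0 ''
  2: (7,2) 0 ''
  3: (2,6) 1 'd'
  4: (6,5) 1 'd'
  5: (5,1) 0 ''
  6: (1,4) 0 ''
  7: (4,0) 1 'f'

n(n+1)/2 = 8·9/2 = 36
Σ LCP = 0 + 0 + 0 + 1 + 1 + 0 + 0 + 1 = 3
distinct = 36 − 3 = 33

33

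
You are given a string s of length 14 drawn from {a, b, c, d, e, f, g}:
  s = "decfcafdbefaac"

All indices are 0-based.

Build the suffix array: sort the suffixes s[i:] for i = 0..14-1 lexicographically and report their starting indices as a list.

sorted suffixes:
  #0 SA[0]=11  'aac'
  #1 SA[1]=12  'ac'
  #2 SA[2]=5  'afdbefaac'
  #3 SA[3]=8  'befaac'
  #4 SA[4]=13  'c'
  #5 SA[5]=4  'cafdbefaac'
  #6 SA[6]=2  'cfcafdbefaac'
  #7 SA[7]=7  'dbefaac'
  #8 SA[8]=0  'decfcafdbefaac'
  #9 SA[9]=1  'ecfcafdbefaac'
  #10 SA[10]=9  'efaac'
  #11 SA[11]=10  'faac'
  #12 SA[12]=3  'fcafdbefaac'
  #13 SA[13]=6  'fdbefaac'

[11, 12, 5, 8, 13, 4, 2, 7, 0, 1, 9, 10, 3, 6]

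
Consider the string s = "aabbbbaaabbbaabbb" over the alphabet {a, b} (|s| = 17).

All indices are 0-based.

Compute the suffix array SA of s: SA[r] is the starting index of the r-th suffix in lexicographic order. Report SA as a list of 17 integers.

rank→(start, suffix):
  0 → (6, 'aaabbbaabbb')
  1 → (12, 'aabbb')
  2 → (7, 'aabbbaabbb')
  3 → (0, 'aabbbbaaabbbaabbb')
  4 → (13, 'abbb')
  5 → (8, 'abbbaabbb')
  6 → (1, 'abbbbaaabbbaabbb')
  7 → (16, 'b')
  8 → (5, 'baaabbbaabbb')
  9 → (11, 'baabbb')
  10 → (15, 'bb')
  11 → (4, 'bbaaabbbaabbb')
  12 → (10, 'bbaabbb')
  13 → (14, 'bbb')
  14 → (3, 'bbbaaabbbaabbb')
  15 → (9, 'bbbaabbb')
  16 → (2, 'bbbbaaabbbaabbb')

[6, 12, 7, 0, 13, 8, 1, 16, 5, 11, 15, 4, 10, 14, 3, 9, 2]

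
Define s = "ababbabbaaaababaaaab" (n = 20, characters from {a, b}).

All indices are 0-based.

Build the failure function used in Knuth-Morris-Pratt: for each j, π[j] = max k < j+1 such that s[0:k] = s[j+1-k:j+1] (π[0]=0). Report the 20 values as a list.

[0, 0, 1, 2, 0, 1, 2, 0, 1, 1, 1, 1, 2, 3, 4, 3, 1, 1, 1, 2]

π[0] = 0
j=1 s[j]='b': π[1]=0 (border '')
j=2 s[j]='a': π[2]=1 (border 'a')
j=3 s[j]='b': π[3]=2 (border 'ab')
j=4 s[j]='b': k: 2→0; π[4]=0 (border '')
j=5 s[j]='a': π[5]=1 (border 'a')
j=6 s[j]='b': π[6]=2 (border 'ab')
j=7 s[j]='b': k: 2→0; π[7]=0 (border '')
j=8 s[j]='a': π[8]=1 (border 'a')
j=9 s[j]='a': k: 1→0; π[9]=1 (border 'a')
j=10 s[j]='a': k: 1→0; π[10]=1 (border 'a')
j=11 s[j]='a': k: 1→0; π[11]=1 (border 'a')
j=12 s[j]='b': π[12]=2 (border 'ab')
j=13 s[j]='a': π[13]=3 (border 'aba')
j=14 s[j]='b': π[14]=4 (border 'abab')
j=15 s[j]='a': k: 4→2; π[15]=3 (border 'aba')
j=16 s[j]='a': k: 3→1→0; π[16]=1 (border 'a')
j=17 s[j]='a': k: 1→0; π[17]=1 (border 'a')
j=18 s[j]='a': k: 1→0; π[18]=1 (border 'a')
j=19 s[j]='b': π[19]=2 (border 'ab')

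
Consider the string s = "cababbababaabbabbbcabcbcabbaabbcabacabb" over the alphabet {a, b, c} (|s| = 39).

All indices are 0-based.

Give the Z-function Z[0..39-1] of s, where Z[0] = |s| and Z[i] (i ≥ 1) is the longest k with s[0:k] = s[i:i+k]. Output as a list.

Z[0]=39
i=1: outside box; Z[1]=0
i=2: outside box; Z[2]=0
i=3: outside box; Z[3]=0
i=4: outside box; Z[4]=0
i=5: outside box; Z[5]=0
i=6: outside box; Z[6]=0
i=7: outside box; Z[7]=0
i=8: outside box; Z[8]=0
i=9: outside box; Z[9]=0
i=10: outside box; Z[10]=0
i=11: outside box; Z[11]=0
i=12: outside box; Z[12]=0
i=13: outside box; Z[13]=0
i=14: outside box; Z[14]=0
i=15: outside box; Z[15]=0
i=16: outside box; Z[16]=0
i=17: outside box; Z[17]=0
i=18: outside box; Z[18]=3 extend→box=[18,21)
i=19: min(r-i=2, Z[1]=0)=0; Z[19]=0
i=20: min(r-i=1, Z[2]=0)=0; Z[20]=0
i=21: outside box; Z[21]=1 extend→box=[21,22)
i=22: outside box; Z[22]=0
i=23: outside box; Z[23]=3 extend→box=[23,26)
i=24: min(r-i=2, Z[1]=0)=0; Z[24]=0
i=25: min(r-i=1, Z[2]=0)=0; Z[25]=0
i=26: outside box; Z[26]=0
i=27: outside box; Z[27]=0
i=28: outside box; Z[28]=0
i=29: outside box; Z[29]=0
i=30: outside box; Z[30]=0
i=31: outside box; Z[31]=4 extend→box=[31,35)
i=32: min(r-i=3, Z[1]=0)=0; Z[32]=0
i=33: min(r-i=2, Z[2]=0)=0; Z[33]=0
i=34: min(r-i=1, Z[3]=0)=0; Z[34]=0
i=35: outside box; Z[35]=3 extend→box=[35,38)
i=36: min(r-i=2, Z[1]=0)=0; Z[36]=0
i=37: min(r-i=1, Z[2]=0)=0; Z[37]=0
i=38: outside box; Z[38]=0

[39, 0, 0, 0, 0, 0, 0, 0, 0, 0, 0, 0, 0, 0, 0, 0, 0, 0, 3, 0, 0, 1, 0, 3, 0, 0, 0, 0, 0, 0, 0, 4, 0, 0, 0, 3, 0, 0, 0]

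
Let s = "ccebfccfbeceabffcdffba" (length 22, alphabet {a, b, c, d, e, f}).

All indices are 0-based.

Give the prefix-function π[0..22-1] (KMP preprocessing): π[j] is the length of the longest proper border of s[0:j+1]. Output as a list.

π[0] = 0
j=1 s[j]='c': π[1]=1 (border 'c')
j=2 s[j]='e': k: 1→0; π[2]=0 (border '')
j=3 s[j]='b': π[3]=0 (border '')
j=4 s[j]='f': π[4]=0 (border '')
j=5 s[j]='c': π[5]=1 (border 'c')
j=6 s[j]='c': π[6]=2 (border 'cc')
j=7 s[j]='f': k: 2→1→0; π[7]=0 (border '')
j=8 s[j]='b': π[8]=0 (border '')
j=9 s[j]='e': π[9]=0 (border '')
j=10 s[j]='c': π[10]=1 (border 'c')
j=11 s[j]='e': k: 1→0; π[11]=0 (border '')
j=12 s[j]='a': π[12]=0 (border '')
j=13 s[j]='b': π[13]=0 (border '')
j=14 s[j]='f': π[14]=0 (border '')
j=15 s[j]='f': π[15]=0 (border '')
j=16 s[j]='c': π[16]=1 (border 'c')
j=17 s[j]='d': k: 1→0; π[17]=0 (border '')
j=18 s[j]='f': π[18]=0 (border '')
j=19 s[j]='f': π[19]=0 (border '')
j=20 s[j]='b': π[20]=0 (border '')
j=21 s[j]='a': π[21]=0 (border '')

[0, 1, 0, 0, 0, 1, 2, 0, 0, 0, 1, 0, 0, 0, 0, 0, 1, 0, 0, 0, 0, 0]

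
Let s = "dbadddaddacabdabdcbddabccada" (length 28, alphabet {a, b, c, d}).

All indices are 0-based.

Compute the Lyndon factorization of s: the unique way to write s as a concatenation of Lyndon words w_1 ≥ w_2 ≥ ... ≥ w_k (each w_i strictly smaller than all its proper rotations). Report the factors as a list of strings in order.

["d", "b", "addd", "add", "ac", "abdabdcbdd", "abccad", "a"]

emit factor 1: 'd' (i=0, period=1)
emit factor 2: 'b' (i=1, period=1)
emit factor 3: 'addd' (i=2, period=4)
emit factor 4: 'add' (i=6, period=3)
emit factor 5: 'ac' (i=9, period=2)
emit factor 6: 'abdabdcbdd' (i=11, period=10)
emit factor 7: 'abccad' (i=21, period=6)
emit factor 8: 'a' (i=27, period=1)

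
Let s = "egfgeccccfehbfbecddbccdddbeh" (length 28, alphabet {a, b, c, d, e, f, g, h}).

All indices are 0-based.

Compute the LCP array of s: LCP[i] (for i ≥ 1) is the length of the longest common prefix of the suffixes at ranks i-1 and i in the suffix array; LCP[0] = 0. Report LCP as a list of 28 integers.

rank→(start, suffix):
  0 → (19, 'bccdddbeh')
  1 → (14, 'becddbccdddbeh')
  2 → (25, 'beh')
  3 → (12, 'bfbecddbccdddbeh')
  4 → (5, 'ccccfehbfbecddbccdddbeh')
  5 → (6, 'cccfehbfbecddbccdddbeh')
  6 → (20, 'ccdddbeh')
  7 → (7, 'ccfehbfbecddbccdddbeh')
  8 → (16, 'cddbccdddbeh')
  9 → (21, 'cdddbeh')
  10 → (8, 'cfehbfbecddbccdddbeh')
  11 → (18, 'dbccdddbeh')
  12 → (24, 'dbeh')
  13 → (17, 'ddbccdddbeh')
  14 → (23, 'ddbeh')
  15 → (22, 'dddbeh')
  16 → (4, 'eccccfehbfbecddbccdddbeh')
  17 → (15, 'ecddbccdddbeh')
  18 → (0, 'egfgeccccfehbfbecddbccdddbeh')
  19 → (26, 'eh')
  20 → (10, 'ehbfbecddbccdddbeh')
  21 → (13, 'fbecddbccdddbeh')
  22 → (9, 'fehbfbecddbccdddbeh')
  23 → (2, 'fgeccccfehbfbecddbccdddbeh')
  24 → (3, 'geccccfehbfbecddbccdddbeh')
  25 → (1, 'gfgeccccfehbfbecddbccdddbeh')
  26 → (27, 'h')
  27 → (11, 'hbfbecddbccdddbeh')

SA = [19, 14, 25, 12, 5, 6, 20, 7, 16, 21, 8, 18, 24, 17, 23, 22, 4, 15, 0, 26, 10, 13, 9, 2, 3, 1, 27, 11]
rank  pair      lcp
   1  s[19:],s[14:]  1  'b'
   2  s[14:],s[25:]  2  'be'
   3  s[25:],s[12:]  1  'b'
   4  s[12:],s[5:]  0  ''
   5  s[5:],s[6:]  3  'ccc'
   6  s[6:],s[20:]  2  'cc'
   7  s[20:],s[7:]  2  'cc'
   8  s[7:],s[16:]  1  'c'
   9  s[16:],s[21:]  3  'cdd'
  10  s[21:],s[8:]  1  'c'
  11  s[8:],s[18:]  0  ''
  12  s[18:],s[24:]  2  'db'
  13  s[24:],s[17:]  1  'd'
  14  s[17:],s[23:]  3  'ddb'
  15  s[23:],s[22:]  2  'dd'
  16  s[22:],s[4:]  0  ''
  17  s[4:],s[15:]  2  'ec'
  18  s[15:],s[0:]  1  'e'
  19  s[0:],s[26:]  1  'e'
  20  s[26:],s[10:]  2  'eh'
  21  s[10:],s[13:]  0  ''
  22  s[13:],s[9:]  1  'f'
  23  s[9:],s[2:]  1  'f'
  24  s[2:],s[3:]  0  ''
  25  s[3:],s[1:]  1  'g'
  26  s[1:],s[27:]  0  ''
  27  s[27:],s[11:]  1  'h'

[0, 1, 2, 1, 0, 3, 2, 2, 1, 3, 1, 0, 2, 1, 3, 2, 0, 2, 1, 1, 2, 0, 1, 1, 0, 1, 0, 1]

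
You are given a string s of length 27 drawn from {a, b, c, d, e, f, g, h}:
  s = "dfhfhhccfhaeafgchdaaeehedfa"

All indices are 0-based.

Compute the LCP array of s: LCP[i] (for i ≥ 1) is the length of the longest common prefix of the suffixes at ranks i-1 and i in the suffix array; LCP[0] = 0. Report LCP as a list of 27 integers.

rank→(start, suffix):
  0 → (26, 'a')
  1 → (18, 'aaeehedfa')
  2 → (10, 'aeafgchdaaeehedfa')
  3 → (19, 'aeehedfa')
  4 → (12, 'afgchdaaeehedfa')
  5 → (6, 'ccfhaeafgchdaaeehedfa')
  6 → (7, 'cfhaeafgchdaaeehedfa')
  7 → (15, 'chdaaeehedfa')
  8 → (17, 'daaeehedfa')
  9 → (24, 'dfa')
  10 → (0, 'dfhfhhccfhaeafgchdaaeehedfa')
  11 → (11, 'eafgchdaaeehedfa')
  12 → (23, 'edfa')
  13 → (20, 'eehedfa')
  14 → (21, 'ehedfa')
  15 → (25, 'fa')
  16 → (13, 'fgchdaaeehedfa')
  17 → (8, 'fhaeafgchdaaeehedfa')
  18 → (1, 'fhfhhccfhaeafgchdaaeehedfa')
  19 → (3, 'fhhccfhaeafgchdaaeehedfa')
  20 → (14, 'gchdaaeehedfa')
  21 → (9, 'haeafgchdaaeehedfa')
  22 → (5, 'hccfhaeafgchdaaeehedfa')
  23 → (16, 'hdaaeehedfa')
  24 → (22, 'hedfa')
  25 → (2, 'hfhhccfhaeafgchdaaeehedfa')
  26 → (4, 'hhccfhaeafgchdaaeehedfa')

SA = [26, 18, 10, 19, 12, 6, 7, 15, 17, 24, 0, 11, 23, 20, 21, 25, 13, 8, 1, 3, 14, 9, 5, 16, 22, 2, 4]
i: (SA[i-1],SA[i]) lcp shared
  1: (26,18) 1 'a'
  2: (18,10) 1 'a'
  3: (10,19) 2 'ae'
  4: (19,12) 1 'a'
  5: (12,6) 0 ''
  6: (6,7) 1 'c'
  7: (7,15) 1 'c'
  8: (15,17) 0 ''
  9: (17,24) 1 'd'
  10: (24,0) 2 'df'
  11: (0,11) 0 ''
  12: (11,23) 1 'e'
  13: (23,20) 1 'e'
  14: (20,21) 1 'e'
  15: (21,25) 0 ''
  16: (25,13) 1 'f'
  17: (13,8) 1 'f'
  18: (8,1) 2 'fh'
  19: (1,3) 2 'fh'
  20: (3,14) 0 ''
  21: (14,9) 0 ''
  22: (9,5) 1 'h'
  23: (5,16) 1 'h'
  24: (16,22) 1 'h'
  25: (22,2) 1 'h'
  26: (2,4) 1 'h'

[0, 1, 1, 2, 1, 0, 1, 1, 0, 1, 2, 0, 1, 1, 1, 0, 1, 1, 2, 2, 0, 0, 1, 1, 1, 1, 1]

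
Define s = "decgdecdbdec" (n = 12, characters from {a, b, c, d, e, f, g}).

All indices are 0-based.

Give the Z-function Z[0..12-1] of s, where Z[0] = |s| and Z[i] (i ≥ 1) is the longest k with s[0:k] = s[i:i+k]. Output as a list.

Z[0]=12
i=1: i≥r, start 0; Z[1]=0
i=2: i≥r, start 0; Z[2]=0
i=3: i≥r, start 0; Z[3]=0
i=4: i≥r, start 0; Z[4]=3 extend→box=[4,7)
i=5: min(r-i=2, Z[1]=0)=0; Z[5]=0
i=6: min(r-i=1, Z[2]=0)=0; Z[6]=0
i=7: i≥r, start 0; Z[7]=1 extend→box=[7,8)
i=8: i≥r, start 0; Z[8]=0
i=9: i≥r, start 0; Z[9]=3 extend→box=[9,12)
i=10: min(r-i=2, Z[1]=0)=0; Z[10]=0
i=11: min(r-i=1, Z[2]=0)=0; Z[11]=0

[12, 0, 0, 0, 3, 0, 0, 1, 0, 3, 0, 0]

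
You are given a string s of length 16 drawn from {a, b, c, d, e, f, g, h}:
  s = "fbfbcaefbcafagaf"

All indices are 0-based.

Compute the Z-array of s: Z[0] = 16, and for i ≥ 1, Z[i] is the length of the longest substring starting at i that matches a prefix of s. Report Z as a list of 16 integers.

[16, 0, 2, 0, 0, 0, 0, 2, 0, 0, 0, 1, 0, 0, 0, 1]

Z[0]=16
i=1: i≥r, start 0; Z[1]=0
i=2: i≥r, start 0; Z[2]=2 scan→box=[2,4)
i=3: min(r-i=1, Z[1]=0)=0; Z[3]=0
i=4: i≥r, start 0; Z[4]=0
i=5: i≥r, start 0; Z[5]=0
i=6: i≥r, start 0; Z[6]=0
i=7: i≥r, start 0; Z[7]=2 scan→box=[7,9)
i=8: min(r-i=1, Z[1]=0)=0; Z[8]=0
i=9: i≥r, start 0; Z[9]=0
i=10: i≥r, start 0; Z[10]=0
i=11: i≥r, start 0; Z[11]=1 scan→box=[11,12)
i=12: i≥r, start 0; Z[12]=0
i=13: i≥r, start 0; Z[13]=0
i=14: i≥r, start 0; Z[14]=0
i=15: i≥r, start 0; Z[15]=1 scan→box=[15,16)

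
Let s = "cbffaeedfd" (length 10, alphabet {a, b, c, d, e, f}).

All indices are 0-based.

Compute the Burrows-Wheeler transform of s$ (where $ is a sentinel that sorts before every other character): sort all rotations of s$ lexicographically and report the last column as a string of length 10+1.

dfc$feeafdb

rank  rotation     last
    0  $cbffaeedfd  d
    1  aeedfd$cbff  f
    2  bffaeedfd$c  c
    3  cbffaeedfd$  $
    4  d$cbffaeedf  f
    5  dfd$cbffaee  e
    6  edfd$cbffae  e
    7  eedfd$cbffa  a
    8  faeedfd$cbf  f
    9  fd$cbffaeed  d
   10  ffaeedfd$cb  b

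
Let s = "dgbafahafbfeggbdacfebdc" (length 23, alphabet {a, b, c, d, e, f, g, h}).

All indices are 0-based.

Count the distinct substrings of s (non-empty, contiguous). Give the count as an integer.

sorted suffixes:
  #0 SA[0]=16  'acfebdc'
  #1 SA[1]=3  'afahafbfeggbdacfebdc'
  #2 SA[2]=7  'afbfeggbdacfebdc'
  #3 SA[3]=5  'ahafbfeggbdacfebdc'
  #4 SA[4]=2  'bafahafbfeggbdacfebdc'
  #5 SA[5]=14  'bdacfebdc'
  #6 SA[6]=20  'bdc'
  #7 SA[7]=9  'bfeggbdacfebdc'
  #8 SA[8]=22  'c'
  #9 SA[9]=17  'cfebdc'
  #10 SA[10]=15  'dacfebdc'
  #11 SA[11]=21  'dc'
  #12 SA[12]=0  'dgbafahafbfeggbdacfebdc'
  #13 SA[13]=19  'ebdc'
  #14 SA[14]=11  'eggbdacfebdc'
  #15 SA[15]=4  'fahafbfeggbdacfebdc'
  #16 SA[16]=8  'fbfeggbdacfebdc'
  #17 SA[17]=18  'febdc'
  #18 SA[18]=10  'feggbdacfebdc'
  #19 SA[19]=1  'gbafahafbfeggbdacfebdc'
  #20 SA[20]=13  'gbdacfebdc'
  #21 SA[21]=12  'ggbdacfebdc'
  #22 SA[22]=6  'hafbfeggbdacfebdc'

SA = [16, 3, 7, 5, 2, 14, 20, 9, 22, 17, 15, 21, 0, 19, 11, 4, 8, 18, 10, 1, 13, 12, 6]
[i] adj suffixes → lcp
  [1] 16/3 → 1 ('a')
  [2] 3/7 → 2 ('af')
  [3] 7/5 → 1 ('a')
  [4] 5/2 → 0 ('')
  [5] 2/14 → 1 ('b')
  [6] 14/20 → 2 ('bd')
  [7] 20/9 → 1 ('b')
  [8] 9/22 → 0 ('')
  [9] 22/17 → 1 ('c')
  [10] 17/15 → 0 ('')
  [11] 15/21 → 1 ('d')
  [12] 21/0 → 1 ('d')
  [13] 0/19 → 0 ('')
  [14] 19/11 → 1 ('e')
  [15] 11/4 → 0 ('')
  [16] 4/8 → 1 ('f')
  [17] 8/18 → 1 ('f')
  [18] 18/10 → 2 ('fe')
  [19] 10/1 → 0 ('')
  [20] 1/13 → 2 ('gb')
  [21] 13/12 → 1 ('g')
  [22] 12/6 → 0 ('')

n(n+1)/2 = 23·24/2 = 276
Σ LCP = 0 + 1 + 2 + 1 + 0 + 1 + 2 + 1 + 0 + 1 + 0 + 1 + 1 + 0 + 1 + 0 + 1 + 1 + 2 + 0 + 2 + 1 + 0 = 19
distinct = 276 − 19 = 257

257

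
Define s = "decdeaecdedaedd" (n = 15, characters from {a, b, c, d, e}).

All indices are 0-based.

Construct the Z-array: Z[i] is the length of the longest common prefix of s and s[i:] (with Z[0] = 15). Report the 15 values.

Z[0]=15
i=1: i≥r, start 0; Z[1]=0
i=2: i≥r, start 0; Z[2]=0
i=3: i≥r, start 0; Z[3]=2 grow→box=[3,5)
i=4: min(r-i=1, Z[1]=0)=0; Z[4]=0
i=5: i≥r, start 0; Z[5]=0
i=6: i≥r, start 0; Z[6]=0
i=7: i≥r, start 0; Z[7]=0
i=8: i≥r, start 0; Z[8]=2 grow→box=[8,10)
i=9: min(r-i=1, Z[1]=0)=0; Z[9]=0
i=10: i≥r, start 0; Z[10]=1 grow→box=[10,11)
i=11: i≥r, start 0; Z[11]=0
i=12: i≥r, start 0; Z[12]=0
i=13: i≥r, start 0; Z[13]=1 grow→box=[13,14)
i=14: i≥r, start 0; Z[14]=1 grow→box=[14,15)

[15, 0, 0, 2, 0, 0, 0, 0, 2, 0, 1, 0, 0, 1, 1]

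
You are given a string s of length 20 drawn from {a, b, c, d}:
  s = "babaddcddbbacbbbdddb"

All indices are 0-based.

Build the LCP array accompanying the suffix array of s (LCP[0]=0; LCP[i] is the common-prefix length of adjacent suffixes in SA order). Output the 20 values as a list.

sorted suffixes:
  #0 SA[0]=1  'abaddcddbbacbbbdddb'
  #1 SA[1]=11  'acbbbdddb'
  #2 SA[2]=3  'addcddbbacbbbdddb'
  #3 SA[3]=19  'b'
  #4 SA[4]=0  'babaddcddbbacbbbdddb'
  #5 SA[5]=10  'bacbbbdddb'
  #6 SA[6]=2  'baddcddbbacbbbdddb'
  #7 SA[7]=9  'bbacbbbdddb'
  #8 SA[8]=13  'bbbdddb'
  #9 SA[9]=14  'bbdddb'
  #10 SA[10]=15  'bdddb'
  #11 SA[11]=12  'cbbbdddb'
  #12 SA[12]=6  'cddbbacbbbdddb'
  #13 SA[13]=18  'db'
  #14 SA[14]=8  'dbbacbbbdddb'
  #15 SA[15]=5  'dcddbbacbbbdddb'
  #16 SA[16]=17  'ddb'
  #17 SA[17]=7  'ddbbacbbbdddb'
  #18 SA[18]=4  'ddcddbbacbbbdddb'
  #19 SA[19]=16  'dddb'

SA = [1, 11, 3, 19, 0, 10, 2, 9, 13, 14, 15, 12, 6, 18, 8, 5, 17, 7, 4, 16]
rank  pair      lcp
   1  s[1:],s[11:]  1  'a'
   2  s[11:],s[3:]  1  'a'
   3  s[3:],s[19:]  0  ''
   4  s[19:],s[0:]  1  'b'
   5  s[0:],s[10:]  2  'ba'
   6  s[10:],s[2:]  2  'ba'
   7  s[2:],s[9:]  1  'b'
   8  s[9:],s[13:]  2  'bb'
   9  s[13:],s[14:]  2  'bb'
  10  s[14:],s[15:]  1  'b'
  11  s[15:],s[12:]  0  ''
  12  s[12:],s[6:]  1  'c'
  13  s[6:],s[18:]  0  ''
  14  s[18:],s[8:]  2  'db'
  15  s[8:],s[5:]  1  'd'
  16  s[5:],s[17:]  1  'd'
  17  s[17:],s[7:]  3  'ddb'
  18  s[7:],s[4:]  2  'dd'
  19  s[4:],s[16:]  2  'dd'

[0, 1, 1, 0, 1, 2, 2, 1, 2, 2, 1, 0, 1, 0, 2, 1, 1, 3, 2, 2]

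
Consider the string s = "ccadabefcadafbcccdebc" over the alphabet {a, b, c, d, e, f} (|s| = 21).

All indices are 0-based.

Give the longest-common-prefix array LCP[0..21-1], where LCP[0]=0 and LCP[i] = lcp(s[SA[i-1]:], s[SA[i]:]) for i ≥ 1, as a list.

[0, 1, 3, 1, 0, 2, 1, 0, 1, 4, 1, 2, 2, 1, 0, 2, 1, 0, 1, 0, 1]

sorted suffixes:
  #0 SA[0]=4  'abefcadafbcccdebc'
  #1 SA[1]=2  'adabefcadafbcccdebc'
  #2 SA[2]=9  'adafbcccdebc'
  #3 SA[3]=11  'afbcccdebc'
  #4 SA[4]=19  'bc'
  #5 SA[5]=13  'bcccdebc'
  #6 SA[6]=5  'befcadafbcccdebc'
  #7 SA[7]=20  'c'
  #8 SA[8]=1  'cadabefcadafbcccdebc'
  #9 SA[9]=8  'cadafbcccdebc'
  #10 SA[10]=0  'ccadabefcadafbcccdebc'
  #11 SA[11]=14  'cccdebc'
  #12 SA[12]=15  'ccdebc'
  #13 SA[13]=16  'cdebc'
  #14 SA[14]=3  'dabefcadafbcccdebc'
  #15 SA[15]=10  'dafbcccdebc'
  #16 SA[16]=17  'debc'
  #17 SA[17]=18  'ebc'
  #18 SA[18]=6  'efcadafbcccdebc'
  #19 SA[19]=12  'fbcccdebc'
  #20 SA[20]=7  'fcadafbcccdebc'

SA = [4, 2, 9, 11, 19, 13, 5, 20, 1, 8, 0, 14, 15, 16, 3, 10, 17, 18, 6, 12, 7]
[i] adj suffixes → lcp
  [1] 4/2 → 1 ('a')
  [2] 2/9 → 3 ('ada')
  [3] 9/11 → 1 ('a')
  [4] 11/19 → 0 ('')
  [5] 19/13 → 2 ('bc')
  [6] 13/5 → 1 ('b')
  [7] 5/20 → 0 ('')
  [8] 20/1 → 1 ('c')
  [9] 1/8 → 4 ('cada')
  [10] 8/0 → 1 ('c')
  [11] 0/14 → 2 ('cc')
  [12] 14/15 → 2 ('cc')
  [13] 15/16 → 1 ('c')
  [14] 16/3 → 0 ('')
  [15] 3/10 → 2 ('da')
  [16] 10/17 → 1 ('d')
  [17] 17/18 → 0 ('')
  [18] 18/6 → 1 ('e')
  [19] 6/12 → 0 ('')
  [20] 12/7 → 1 ('f')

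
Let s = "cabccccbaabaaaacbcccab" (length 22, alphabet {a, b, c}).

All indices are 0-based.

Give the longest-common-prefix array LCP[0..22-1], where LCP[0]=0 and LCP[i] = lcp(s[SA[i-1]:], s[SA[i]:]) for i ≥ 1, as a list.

[0, 3, 2, 2, 1, 2, 2, 1, 0, 1, 3, 1, 4, 0, 3, 1, 2, 1, 2, 2, 3, 3]

rank→(start, suffix):
  0 → (11, 'aaaacbcccab')
  1 → (12, 'aaacbcccab')
  2 → (8, 'aabaaaacbcccab')
  3 → (13, 'aacbcccab')
  4 → (20, 'ab')
  5 → (9, 'abaaaacbcccab')
  6 → (1, 'abccccbaabaaaacbcccab')
  7 → (14, 'acbcccab')
  8 → (21, 'b')
  9 → (10, 'baaaacbcccab')
  10 → (7, 'baabaaaacbcccab')
  11 → (16, 'bcccab')
  12 → (2, 'bccccbaabaaaacbcccab')
  13 → (19, 'cab')
  14 → (0, 'cabccccbaabaaaacbcccab')
  15 → (6, 'cbaabaaaacbcccab')
  16 → (15, 'cbcccab')
  17 → (18, 'ccab')
  18 → (5, 'ccbaabaaaacbcccab')
  19 → (17, 'cccab')
  20 → (4, 'cccbaabaaaacbcccab')
  21 → (3, 'ccccbaabaaaacbcccab')

SA = [11, 12, 8, 13, 20, 9, 1, 14, 21, 10, 7, 16, 2, 19, 0, 6, 15, 18, 5, 17, 4, 3]
i: (SA[i-1],SA[i]) lcp shared
  1: (11,12) 3 'aaa'
  2: (12,8) 2 'aa'
  3: (8,13) 2 'aa'
  4: (13,20) 1 'a'
  5: (20,9) 2 'ab'
  6: (9,1) 2 'ab'
  7: (1,14) 1 'a'
  8: (14,21) 0 ''
  9: (21,10) 1 'b'
  10: (10,7) 3 'baa'
  11: (7,16) 1 'b'
  12: (16,2) 4 'bccc'
  13: (2,19) 0 ''
  14: (19,0) 3 'cab'
  15: (0,6) 1 'c'
  16: (6,15) 2 'cb'
  17: (15,18) 1 'c'
  18: (18,5) 2 'cc'
  19: (5,17) 2 'cc'
  20: (17,4) 3 'ccc'
  21: (4,3) 3 'ccc'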